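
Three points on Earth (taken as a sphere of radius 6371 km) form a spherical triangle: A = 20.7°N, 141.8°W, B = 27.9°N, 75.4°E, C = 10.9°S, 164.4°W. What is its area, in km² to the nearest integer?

Side lengths (central angles): a = 2.1235, b = 0.6742, c = 2.0864 rad; semiperimeter s = 2.4421.
By l'Huilier's theorem, tan(E/4) = √[tan(s/2) tan((s−a)/2) tan((s−b)/2) tan((s−c)/2)], giving spherical excess E = 1.2049 rad.
Area = E·R² = 1.2049 × (6371)² ≈ 48907713 km².

48907713 km²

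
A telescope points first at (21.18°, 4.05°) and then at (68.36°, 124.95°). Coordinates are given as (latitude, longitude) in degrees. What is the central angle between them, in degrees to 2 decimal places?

80.84°

Let φ₁ = 0.3697 rad, φ₂ = 1.1931 rad, and Δλ = 2.1101 rad.
Haversine: a = sin²(Δφ/2) + cos φ₁ cos φ₂ sin²(Δλ/2) = 0.1602 + (0.9324)(0.3688)(0.7568) = 0.42038.
Central angle c = 2·arcsin(√a) = 1.41087 rad.
So the angular separation is 80.84°.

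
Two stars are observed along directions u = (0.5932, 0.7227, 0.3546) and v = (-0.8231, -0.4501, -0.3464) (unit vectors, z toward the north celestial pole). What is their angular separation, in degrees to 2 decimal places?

159.45°

u·v = -0.9364; |u| = 1.0000, |v| = 1.0000.
cos θ = (u·v)/(|u||v|) = -0.9364, so θ = 159.45°.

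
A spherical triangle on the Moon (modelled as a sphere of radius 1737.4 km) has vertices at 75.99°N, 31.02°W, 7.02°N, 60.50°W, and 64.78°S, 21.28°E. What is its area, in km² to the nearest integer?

4992267 km²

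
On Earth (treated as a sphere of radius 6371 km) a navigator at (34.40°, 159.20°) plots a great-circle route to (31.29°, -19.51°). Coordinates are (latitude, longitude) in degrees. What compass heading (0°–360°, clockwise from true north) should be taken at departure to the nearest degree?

With φ₁ = 0.6004, φ₂ = 0.5461, Δλ = -3.1191 rad, the forward-azimuth formula gives
θ = atan2( sin Δλ cos φ₂ , cos φ₁ sin φ₂ − sin φ₁ cos φ₂ cos Δλ ) = atan2(-0.0192, 0.9112) = -1.21°.
Adding 360° brings this into [0°, 360°): 359°.

359°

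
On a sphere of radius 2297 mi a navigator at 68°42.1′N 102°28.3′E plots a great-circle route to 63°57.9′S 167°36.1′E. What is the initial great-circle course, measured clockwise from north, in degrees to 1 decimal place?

Δλ = 65.130° = 1.1367 rad.
y = sin Δλ · cos φ₂ = (0.9073)(0.4389) = 0.3982
x = cos φ₁ sin φ₂ − sin φ₁ cos φ₂ cos Δλ = (0.3632)(-0.8985) − (0.9317)(0.4389)(0.4206) = -0.4984
θ = atan2(y, x) = 141.37°, so the bearing is 141.4°.

141.4°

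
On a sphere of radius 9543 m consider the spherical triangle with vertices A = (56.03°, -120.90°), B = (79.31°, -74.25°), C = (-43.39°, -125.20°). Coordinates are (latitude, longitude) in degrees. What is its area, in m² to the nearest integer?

17445480 m²

Side lengths (central angles): a = 2.2020, b = 1.7364, c = 0.4820 rad; semiperimeter s = 2.2102.
By l'Huilier's theorem, tan(E/4) = √[tan(s/2) tan((s−a)/2) tan((s−b)/2) tan((s−c)/2)], giving spherical excess E = 0.1916 rad.
Area = E·R² = 0.1916 × (9543)² ≈ 17445480 m².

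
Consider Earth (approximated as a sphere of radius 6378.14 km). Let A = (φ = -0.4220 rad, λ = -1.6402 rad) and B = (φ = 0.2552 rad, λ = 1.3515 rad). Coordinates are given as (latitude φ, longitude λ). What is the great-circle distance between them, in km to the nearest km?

With latitudes φ₁ = -24.179°, φ₂ = 14.622° and longitude difference Δλ = 171.412°:
cos c = sin φ₁ sin φ₂ + cos φ₁ cos φ₂ cos Δλ = (-0.4096)(0.2524) + (0.9123)(0.9676)(-0.9888) = -0.97622,
so c = arccos(-0.97622) = 2.92309 rad.
Distance = R·c = 6378.14 × 2.9231 ≈ 18644 km.

18644 km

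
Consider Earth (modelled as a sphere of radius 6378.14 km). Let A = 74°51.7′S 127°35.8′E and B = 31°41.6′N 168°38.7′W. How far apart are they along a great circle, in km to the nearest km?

12705 km

In radians: φ₁ = -1.3066, φ₂ = 0.5532, Δλ = 63.758° = 1.1128 rad.
Haversine: a = sin²(Δφ/2) + cos φ₁ cos φ₂ sin²(Δλ/2) = 0.6425 + (0.2612)(0.8509)(0.2789) = 0.70445.
Central angle c = 2·arcsin(√a) = 1.99204 rad.
Distance = R·c = 6378.14 × 1.9920 ≈ 12705 km.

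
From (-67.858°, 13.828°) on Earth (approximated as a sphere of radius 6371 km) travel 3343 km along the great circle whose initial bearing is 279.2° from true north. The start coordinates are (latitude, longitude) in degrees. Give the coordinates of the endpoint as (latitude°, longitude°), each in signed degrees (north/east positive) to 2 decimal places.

-50.48°, -37.18°

Angular distance δ = d/R = 3343/6371 = 0.52472 rad; initial bearing θ = 4.8730 rad.
sin φ₂ = sin φ₁ cos δ + cos φ₁ sin δ cos θ = (-0.9263)(0.8655) + (0.3769)(0.5010)(0.1599) = -0.7714, so φ₂ = -50.48°.
Δλ = atan2(sin θ sin δ cos φ₁, cos δ − sin φ₁ sin φ₂) = atan2(-0.1864, 0.1509) = -51.005°.
λ₂ = 13.828° − 51.005° = -37.18°.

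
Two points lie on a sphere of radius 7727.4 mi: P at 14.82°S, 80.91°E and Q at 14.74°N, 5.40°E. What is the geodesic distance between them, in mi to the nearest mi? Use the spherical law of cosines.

Let φ₁ = -0.2587 rad, φ₂ = 0.2573 rad, and Δλ = -1.3179 rad.
cos c = sin φ₁ sin φ₂ + cos φ₁ cos φ₂ cos Δλ = (-0.2558)(0.2544) + (0.9667)(0.9671)(0.2502) = 0.16885,
so c = arccos(0.16885) = 1.40114 rad.
Distance = R·c = 7727.4 × 1.4011 ≈ 10827 mi.

10827 mi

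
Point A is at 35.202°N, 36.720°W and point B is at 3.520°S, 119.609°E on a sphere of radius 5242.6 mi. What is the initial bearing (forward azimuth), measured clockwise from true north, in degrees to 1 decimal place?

40.0°

Δλ = 156.329° = 2.7285 rad.
y = sin Δλ · cos φ₂ = (0.4015)(0.9981) = 0.4007
x = cos φ₁ sin φ₂ − sin φ₁ cos φ₂ cos Δλ = (0.8171)(-0.0614) − (0.5765)(0.9981)(-0.9159) = 0.4768
θ = atan2(y, x) = 40.05°, so the bearing is 40.0°.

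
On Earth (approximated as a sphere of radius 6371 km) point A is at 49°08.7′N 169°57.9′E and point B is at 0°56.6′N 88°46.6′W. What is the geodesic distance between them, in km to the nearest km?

10743 km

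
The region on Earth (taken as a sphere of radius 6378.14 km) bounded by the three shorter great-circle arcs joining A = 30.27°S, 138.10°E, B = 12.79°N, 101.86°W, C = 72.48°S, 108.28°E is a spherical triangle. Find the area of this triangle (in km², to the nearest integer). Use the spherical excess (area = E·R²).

56680800 km²

Side lengths (central angles): a = 2.0544, b = 0.7866, c = 2.1332 rad; semiperimeter s = 2.4871.
By l'Huilier's theorem, tan(E/4) = √[tan(s/2) tan((s−a)/2) tan((s−b)/2) tan((s−c)/2)], giving spherical excess E = 1.3933 rad.
Area = E·R² = 1.3933 × (6378.14)² ≈ 56680800 km².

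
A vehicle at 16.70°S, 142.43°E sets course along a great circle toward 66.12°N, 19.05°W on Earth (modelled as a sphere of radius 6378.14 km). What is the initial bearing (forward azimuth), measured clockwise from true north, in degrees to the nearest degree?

With φ₁ = -0.2915, φ₂ = 1.1540, Δλ = -2.8184 rad, the forward-azimuth formula gives
θ = atan2( sin Δλ cos φ₂ , cos φ₁ sin φ₂ − sin φ₁ cos φ₂ cos Δλ ) = atan2(-0.1286, 0.7655) = -9.54°.
Adding 360° brings this into [0°, 360°): 350°.

350°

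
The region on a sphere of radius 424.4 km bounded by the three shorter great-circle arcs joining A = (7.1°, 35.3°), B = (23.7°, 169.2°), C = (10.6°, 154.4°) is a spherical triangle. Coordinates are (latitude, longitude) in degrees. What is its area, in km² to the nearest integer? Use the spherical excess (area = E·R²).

Side lengths (central angles): a = 0.3359, b = 2.0394, c = 2.1900 rad; semiperimeter s = 2.2826.
By l'Huilier's theorem, tan(E/4) = √[tan(s/2) tan((s−a)/2) tan((s−b)/2) tan((s−c)/2)], giving spherical excess E = 0.5362 rad.
Area = E·R² = 0.5362 × (424.4)² ≈ 96571 km².

96571 km²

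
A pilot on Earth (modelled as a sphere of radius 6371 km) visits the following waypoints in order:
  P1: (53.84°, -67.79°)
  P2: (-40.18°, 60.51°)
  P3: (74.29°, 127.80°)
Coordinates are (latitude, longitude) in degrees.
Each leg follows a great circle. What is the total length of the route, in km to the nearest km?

Leg P1→P2: central angle 2.4986 rad, distance 15918.6 km.
Leg P2→P3: central angle 2.1427 rad, distance 13651.1 km.
Total: 15918.6 + 13651.1 ≈ 29570 km.

29570 km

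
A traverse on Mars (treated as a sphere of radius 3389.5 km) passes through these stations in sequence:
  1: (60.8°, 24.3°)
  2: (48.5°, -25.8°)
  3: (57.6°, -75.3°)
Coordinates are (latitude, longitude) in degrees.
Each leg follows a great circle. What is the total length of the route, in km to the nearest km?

3603 km

Leg 1→2: central angle 0.5333 rad, distance 1807.6 km.
Leg 2→3: central angle 0.5297 rad, distance 1795.5 km.
Total: 1807.6 + 1795.5 ≈ 3603 km.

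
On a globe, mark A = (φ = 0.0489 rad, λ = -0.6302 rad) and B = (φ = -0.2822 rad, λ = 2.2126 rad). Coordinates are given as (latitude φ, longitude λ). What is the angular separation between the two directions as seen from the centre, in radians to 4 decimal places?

2.7663 rad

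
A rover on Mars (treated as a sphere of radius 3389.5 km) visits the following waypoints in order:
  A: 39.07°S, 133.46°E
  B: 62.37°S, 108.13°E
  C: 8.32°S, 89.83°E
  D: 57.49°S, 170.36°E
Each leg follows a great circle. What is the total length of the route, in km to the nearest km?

Leg A→B: central angle 0.4868 rad, distance 1650.0 km.
Leg B→C: central angle 0.9717 rad, distance 3293.7 km.
Leg C→D: central angle 1.3597 rad, distance 4608.7 km.
Total: 1650.0 + 3293.7 + 4608.7 ≈ 9552 km.

9552 km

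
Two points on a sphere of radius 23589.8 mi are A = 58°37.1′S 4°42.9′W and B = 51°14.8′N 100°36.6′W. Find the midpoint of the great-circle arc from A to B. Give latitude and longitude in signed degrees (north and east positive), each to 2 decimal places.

The central angle between A and B is δ = 2.3451 rad.
With f = 0.5, the slerp weights are sin((1−f)δ)/sin δ = 1.2894 and sin(fδ)/sin δ = 1.2894.
Weighted sum of the unit vectors: (1.2894)·(0.5190,-0.0428,-0.8537) + (1.2894)·(-0.1153,-0.6153,0.7798) = (0.5205, -0.8485, -0.0952).
Converting back: φ = atan2(z, √(x²+y²)) = -5.47°, λ = atan2(y, x) = -58.47°.

-5.47°, -58.47°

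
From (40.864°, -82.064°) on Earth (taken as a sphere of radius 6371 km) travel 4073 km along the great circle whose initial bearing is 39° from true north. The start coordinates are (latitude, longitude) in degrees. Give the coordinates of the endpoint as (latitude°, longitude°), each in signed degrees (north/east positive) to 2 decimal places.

Angular distance δ = d/R = 4073/6371 = 0.63930 rad; initial bearing θ = 0.6807 rad.
sin φ₂ = sin φ₁ cos δ + cos φ₁ sin δ cos θ = (0.6543)(0.8025) + (0.7563)(0.5966)(0.7771) = 0.8757, so φ₂ = 61.13°.
Δλ = atan2(sin θ sin δ cos φ₁, cos δ − sin φ₁ sin φ₂) = atan2(0.2840, 0.2296) = 51.047°.
λ₂ = -82.064° + 51.047° = -31.02°.

61.13°, -31.02°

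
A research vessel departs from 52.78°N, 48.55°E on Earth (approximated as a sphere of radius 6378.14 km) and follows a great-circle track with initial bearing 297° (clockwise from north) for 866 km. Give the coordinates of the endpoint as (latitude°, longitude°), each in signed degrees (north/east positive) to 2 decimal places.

Angular distance δ = d/R = 866/6378.14 = 0.13578 rad; initial bearing θ = 5.1836 rad.
sin φ₂ = sin φ₁ cos δ + cos φ₁ sin δ cos θ = (0.7963)(0.9908) + (0.6049)(0.1354)(0.4540) = 0.8262, so φ₂ = 55.71°.
Δλ = atan2(sin θ sin δ cos φ₁, cos δ − sin φ₁ sin φ₂) = atan2(-0.0730, 0.3329) = -12.360°.
λ₂ = 48.550° − 12.360° = 36.19°.

55.71°, 36.19°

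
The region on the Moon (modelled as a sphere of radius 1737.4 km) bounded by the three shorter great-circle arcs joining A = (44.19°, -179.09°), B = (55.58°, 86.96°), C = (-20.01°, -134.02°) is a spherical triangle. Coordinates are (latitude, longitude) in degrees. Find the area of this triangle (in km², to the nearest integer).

Side lengths (central angles): a = 2.3230, b = 1.3312, c = 0.9919 rad; semiperimeter s = 2.3231.
By l'Huilier's theorem, tan(E/4) = √[tan(s/2) tan((s−a)/2) tan((s−b)/2) tan((s−c)/2)], giving spherical excess E = 0.0224 rad.
Area = E·R² = 0.0224 × (1737.4)² ≈ 67600 km².

67600 km²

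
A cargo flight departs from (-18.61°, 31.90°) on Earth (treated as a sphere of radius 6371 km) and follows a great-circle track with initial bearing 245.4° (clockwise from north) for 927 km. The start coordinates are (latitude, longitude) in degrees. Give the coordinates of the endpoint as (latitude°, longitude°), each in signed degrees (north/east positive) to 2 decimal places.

-21.90°, 23.73°

Angular distance δ = d/R = 927/6371 = 0.14550 rad; initial bearing θ = 4.2830 rad.
sin φ₂ = sin φ₁ cos δ + cos φ₁ sin δ cos θ = (-0.3191)(0.9894) + (0.9477)(0.1450)(-0.4163) = -0.3730, so φ₂ = -21.90°.
Δλ = atan2(sin θ sin δ cos φ₁, cos δ − sin φ₁ sin φ₂) = atan2(-0.1249, 0.8704) = -8.168°.
λ₂ = 31.900° − 8.168° = 23.73°.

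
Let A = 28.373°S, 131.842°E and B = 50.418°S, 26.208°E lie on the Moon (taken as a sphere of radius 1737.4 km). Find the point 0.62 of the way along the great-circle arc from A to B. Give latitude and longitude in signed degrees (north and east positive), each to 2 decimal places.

Central angle δ = 1.3539 rad. Interpolating on the sphere with fraction f = 0.62:
P = [sin((1−f)δ)·A + sin(fδ)·B] / sin δ = 0.5039·A + 0.7621·B in Cartesian coordinates,
giving P = (0.1399, 0.5448, -0.8268), i.e. latitude -55.77°, longitude 75.59°.

-55.77°, 75.59°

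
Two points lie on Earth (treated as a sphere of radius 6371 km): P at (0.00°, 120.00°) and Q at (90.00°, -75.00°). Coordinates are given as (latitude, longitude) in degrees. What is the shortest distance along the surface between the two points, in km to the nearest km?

Let φ₁ = 0.0000 rad, φ₂ = 1.5708 rad, and Δλ = 2.8798 rad.
cos c = sin φ₁ sin φ₂ + cos φ₁ cos φ₂ cos Δλ = (0.0000)(1.0000) + (1.0000)(0.0000)(-0.9659) = 0.00000,
so c = arccos(0.00000) = 1.57080 rad.
Distance = R·c = 6371 × 1.5708 ≈ 10008 km.

10008 km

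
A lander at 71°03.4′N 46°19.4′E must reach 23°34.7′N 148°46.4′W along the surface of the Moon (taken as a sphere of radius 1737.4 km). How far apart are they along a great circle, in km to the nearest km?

2571 km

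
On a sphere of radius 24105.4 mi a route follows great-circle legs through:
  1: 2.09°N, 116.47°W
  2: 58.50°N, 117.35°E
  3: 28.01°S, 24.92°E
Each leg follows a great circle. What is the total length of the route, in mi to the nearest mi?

92946 mi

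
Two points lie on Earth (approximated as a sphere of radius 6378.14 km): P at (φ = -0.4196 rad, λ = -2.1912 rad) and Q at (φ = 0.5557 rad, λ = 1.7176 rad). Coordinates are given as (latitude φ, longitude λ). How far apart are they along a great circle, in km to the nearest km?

15658 km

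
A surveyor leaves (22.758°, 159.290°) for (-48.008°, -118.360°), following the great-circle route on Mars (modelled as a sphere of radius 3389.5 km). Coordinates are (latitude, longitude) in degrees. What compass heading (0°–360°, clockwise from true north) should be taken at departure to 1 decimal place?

With φ₁ = 0.3972, φ₂ = -0.8379, Δλ = 1.4373 rad, the forward-azimuth formula gives
θ = atan2( sin Δλ cos φ₂ , cos φ₁ sin φ₂ − sin φ₁ cos φ₂ cos Δλ ) = atan2(0.6631, -0.7198) = 137.35°.
So the initial bearing is 137.4°.

137.4°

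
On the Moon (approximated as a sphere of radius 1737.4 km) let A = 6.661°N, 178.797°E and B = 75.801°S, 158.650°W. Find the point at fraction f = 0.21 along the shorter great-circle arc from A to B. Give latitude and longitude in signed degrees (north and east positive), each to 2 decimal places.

The central angle between A and B is δ = 1.4580 rad.
With f = 0.21, the slerp weights are sin((1−f)δ)/sin δ = 0.9193 and sin(fδ)/sin δ = 0.3033.
Weighted sum of the unit vectors: (0.9193)·(-0.9930,0.0209,0.1160) + (0.3033)·(-0.2285,-0.0893,-0.9694) = (-0.9822, -0.0079, -0.1874).
Converting back: φ = atan2(z, √(x²+y²)) = -10.80°, λ = atan2(y, x) = -179.54°.

-10.80°, -179.54°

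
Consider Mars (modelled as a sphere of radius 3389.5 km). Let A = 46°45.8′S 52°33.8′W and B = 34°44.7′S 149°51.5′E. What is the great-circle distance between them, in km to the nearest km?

5681 km

In radians: φ₁ = -0.8162, φ₂ = -0.6064, Δλ = -157.578° = -2.7503 rad.
cos c = sin φ₁ sin φ₂ + cos φ₁ cos φ₂ cos Δλ = (-0.7285)(-0.5699) + (0.6850)(0.8217)(-0.9244) = -0.10511,
so c = arccos(-0.10511) = 1.67610 rad.
Distance = R·c = 3389.5 × 1.6761 ≈ 5681 km.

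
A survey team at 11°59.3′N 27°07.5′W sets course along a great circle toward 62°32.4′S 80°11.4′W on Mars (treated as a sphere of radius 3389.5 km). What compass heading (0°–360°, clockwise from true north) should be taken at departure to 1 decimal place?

201.7°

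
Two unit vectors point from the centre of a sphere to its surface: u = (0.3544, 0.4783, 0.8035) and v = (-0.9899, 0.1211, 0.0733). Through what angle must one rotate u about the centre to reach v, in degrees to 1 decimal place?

u·v = -0.2340; |u| = 1.0000, |v| = 1.0000.
cos θ = (u·v)/(|u||v|) = -0.2340, so θ = 103.5°.

103.5°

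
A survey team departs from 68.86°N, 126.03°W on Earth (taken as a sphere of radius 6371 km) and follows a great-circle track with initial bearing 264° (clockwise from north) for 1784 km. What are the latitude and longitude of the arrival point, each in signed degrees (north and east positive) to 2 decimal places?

Angular distance δ = d/R = 1784/6371 = 0.28002 rad; initial bearing θ = 4.6077 rad.
sin φ₂ = sin φ₁ cos δ + cos φ₁ sin δ cos θ = (0.9327)(0.9611) + (0.3606)(0.2764)(-0.1045) = 0.8860, so φ₂ = 62.37°.
Δλ = atan2(sin θ sin δ cos φ₁, cos δ − sin φ₁ sin φ₂) = atan2(-0.0991, 0.1347) = -36.346°.
λ₂ = -126.030° − 36.346° = -162.38°.

62.37°, -162.38°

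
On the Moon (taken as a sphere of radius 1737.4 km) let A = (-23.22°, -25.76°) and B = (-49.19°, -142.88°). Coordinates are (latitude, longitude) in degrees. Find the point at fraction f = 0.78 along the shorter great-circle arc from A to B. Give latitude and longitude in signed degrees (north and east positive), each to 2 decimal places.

-57.02°, -112.78°

Central angle δ = 1.5462 rad. Interpolating on the sphere with fraction f = 0.78:
P = [sin((1−f)δ)·A + sin(fδ)·B] / sin δ = 0.3337·A + 0.9345·B in Cartesian coordinates,
giving P = (-0.2108, -0.5019, -0.8389), i.e. latitude -57.02°, longitude -112.78°.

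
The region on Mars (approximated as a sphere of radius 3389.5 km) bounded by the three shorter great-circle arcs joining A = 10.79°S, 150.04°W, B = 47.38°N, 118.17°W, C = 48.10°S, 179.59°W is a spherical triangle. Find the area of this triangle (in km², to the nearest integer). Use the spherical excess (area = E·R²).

649031 km²

Side lengths (central angles): a = 1.9086, b = 0.7812, c = 1.1295 rad; semiperimeter s = 1.9096.
By l'Huilier's theorem, tan(E/4) = √[tan(s/2) tan((s−a)/2) tan((s−b)/2) tan((s−c)/2)], giving spherical excess E = 0.0565 rad.
Area = E·R² = 0.0565 × (3389.5)² ≈ 649031 km².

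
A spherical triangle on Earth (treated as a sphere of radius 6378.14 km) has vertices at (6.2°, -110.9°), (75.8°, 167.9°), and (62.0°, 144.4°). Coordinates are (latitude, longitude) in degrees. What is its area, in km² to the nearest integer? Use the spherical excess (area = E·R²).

Side lengths (central angles): a = 0.2781, b = 1.5939, c = 1.4283 rad; semiperimeter s = 1.6501.
By l'Huilier's theorem, tan(E/4) = √[tan(s/2) tan((s−a)/2) tan((s−b)/2) tan((s−c)/2)], giving spherical excess E = 0.2106 rad.
Area = E·R² = 0.2106 × (6378.14)² ≈ 8567809 km².

8567809 km²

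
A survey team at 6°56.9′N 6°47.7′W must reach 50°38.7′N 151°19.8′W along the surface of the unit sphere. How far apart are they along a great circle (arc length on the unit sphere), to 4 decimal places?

Let φ₁ = 0.1213 rad, φ₂ = 0.8839 rad, and Δλ = -2.5226 rad.
Haversine: a = sin²(Δφ/2) + cos φ₁ cos φ₂ sin²(Δλ/2) = 0.1385 + (0.9927)(0.6341)(0.9072) = 0.70957.
Central angle c = 2·arcsin(√a) = 2.00329 rad.
On the unit sphere the arc length equals the central angle: 2.0033.

2.0033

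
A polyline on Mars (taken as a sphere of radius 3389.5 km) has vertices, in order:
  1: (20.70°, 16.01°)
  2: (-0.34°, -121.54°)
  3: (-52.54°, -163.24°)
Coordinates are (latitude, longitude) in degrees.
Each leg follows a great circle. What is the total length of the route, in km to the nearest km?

Leg 1→2: central angle 2.3355 rad, distance 7916.2 km.
Leg 2→3: central angle 1.0941 rad, distance 3708.6 km.
Total: 7916.2 + 3708.6 ≈ 11625 km.

11625 km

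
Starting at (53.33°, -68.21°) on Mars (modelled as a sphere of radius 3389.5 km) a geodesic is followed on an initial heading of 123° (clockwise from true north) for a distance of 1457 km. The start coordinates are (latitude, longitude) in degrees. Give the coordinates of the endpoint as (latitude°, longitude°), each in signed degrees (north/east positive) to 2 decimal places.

Angular distance δ = d/R = 1457/3389.5 = 0.42986 rad; initial bearing θ = 2.1468 rad.
sin φ₂ = sin φ₁ cos δ + cos φ₁ sin δ cos θ = (0.8021)(0.9090) + (0.5972)(0.4167)(-0.5446) = 0.5936, so φ₂ = 36.41°.
Δλ = atan2(sin θ sin δ cos φ₁, cos δ − sin φ₁ sin φ₂) = atan2(0.2087, 0.4329) = 25.740°.
λ₂ = -68.210° + 25.740° = -42.47°.

36.41°, -42.47°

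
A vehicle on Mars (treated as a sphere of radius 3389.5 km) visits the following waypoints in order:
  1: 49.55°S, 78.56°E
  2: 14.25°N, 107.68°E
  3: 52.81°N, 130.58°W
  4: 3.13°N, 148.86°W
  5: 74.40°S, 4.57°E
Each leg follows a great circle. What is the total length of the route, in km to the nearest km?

19177 km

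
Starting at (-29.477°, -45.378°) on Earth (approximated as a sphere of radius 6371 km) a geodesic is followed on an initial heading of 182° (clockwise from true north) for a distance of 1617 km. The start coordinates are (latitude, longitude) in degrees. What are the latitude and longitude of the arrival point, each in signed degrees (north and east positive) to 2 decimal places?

-44.01°, -46.08°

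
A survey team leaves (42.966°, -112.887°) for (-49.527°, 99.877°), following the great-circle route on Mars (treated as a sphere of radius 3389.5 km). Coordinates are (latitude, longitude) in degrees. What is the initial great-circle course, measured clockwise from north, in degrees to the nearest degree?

242°

Δλ = -147.236° = -2.5698 rad.
y = sin Δλ · cos φ₂ = (-0.5412)(0.6491) = -0.3513
x = cos φ₁ sin φ₂ − sin φ₁ cos φ₂ cos Δλ = (0.7318)(-0.7607) − (0.6816)(0.6491)(-0.8409) = -0.1846
θ = atan2(y, x) = -117.73°; adding 360° gives 242°.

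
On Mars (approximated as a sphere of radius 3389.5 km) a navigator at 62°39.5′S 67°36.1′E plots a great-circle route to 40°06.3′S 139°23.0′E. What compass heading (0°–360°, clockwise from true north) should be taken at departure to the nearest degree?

With φ₁ = -1.0936, φ₂ = -0.7000, Δλ = 1.2528 rad, the forward-azimuth formula gives
θ = atan2( sin Δλ cos φ₂ , cos φ₁ sin φ₂ − sin φ₁ cos φ₂ cos Δλ ) = atan2(0.7265, -0.0835) = 96.55°.
So the initial bearing is 97°.

97°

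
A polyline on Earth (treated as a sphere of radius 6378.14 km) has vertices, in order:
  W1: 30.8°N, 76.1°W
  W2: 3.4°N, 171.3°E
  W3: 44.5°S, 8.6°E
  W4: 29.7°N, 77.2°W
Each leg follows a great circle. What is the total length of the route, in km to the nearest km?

39089 km

Leg W1→W2: central angle 1.8746 rad, distance 11956.4 km.
Leg W2→W3: central angle 2.3766 rad, distance 15158.0 km.
Leg W3→W4: central angle 1.8775 rad, distance 11974.8 km.
Total: 11956.4 + 15158.0 + 11974.8 ≈ 39089 km.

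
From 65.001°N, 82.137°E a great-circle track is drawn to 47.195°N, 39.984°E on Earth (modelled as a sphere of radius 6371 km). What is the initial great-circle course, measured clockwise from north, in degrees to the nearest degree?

Δλ = -42.153° = -0.7357 rad.
y = sin Δλ · cos φ₂ = (-0.6711)(0.6795) = -0.4560
x = cos φ₁ sin φ₂ − sin φ₁ cos φ₂ cos Δλ = (0.4226)(0.7337) − (0.9063)(0.6795)(0.7414) = -0.1465
θ = atan2(y, x) = -107.81°; adding 360° gives 252°.

252°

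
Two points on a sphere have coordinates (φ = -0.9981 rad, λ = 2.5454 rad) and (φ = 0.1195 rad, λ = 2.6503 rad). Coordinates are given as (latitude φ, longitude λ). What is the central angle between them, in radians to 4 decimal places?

In radians: φ₁ = -0.9981, φ₂ = 0.1195, Δλ = 6.010° = 0.1049 rad.
Haversine: a = sin²(Δφ/2) + cos φ₁ cos φ₂ sin²(Δλ/2) = 0.2811 + (0.5419)(0.9929)(0.0027) = 0.28256.
Central angle c = 2·arcsin(√a) = 1.12089 rad.
So the angular separation is 1.1209 rad.

1.1209 rad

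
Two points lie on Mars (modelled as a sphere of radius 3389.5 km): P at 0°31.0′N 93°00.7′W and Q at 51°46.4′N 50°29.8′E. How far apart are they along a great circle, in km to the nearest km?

Let φ₁ = 0.0090 rad, φ₂ = 0.9036 rad, and Δλ = 2.5047 rad.
cos c = sin φ₁ sin φ₂ + cos φ₁ cos φ₂ cos Δλ = (0.0090)(0.7856) + (1.0000)(0.6188)(-0.8039) = -0.49036,
so c = arccos(-0.49036) = 2.08329 rad.
Distance = R·c = 3389.5 × 2.0833 ≈ 7061 km.

7061 km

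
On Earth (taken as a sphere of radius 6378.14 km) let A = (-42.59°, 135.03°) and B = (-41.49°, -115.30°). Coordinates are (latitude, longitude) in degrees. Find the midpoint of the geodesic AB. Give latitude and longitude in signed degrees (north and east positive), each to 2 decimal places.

-57.43°, -169.43°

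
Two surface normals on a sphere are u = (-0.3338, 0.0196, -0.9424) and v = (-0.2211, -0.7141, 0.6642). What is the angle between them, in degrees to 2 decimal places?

124.48°

u·v = -0.5661; |u| = 1.0000, |v| = 1.0000.
cos θ = (u·v)/(|u||v|) = -0.5662, so θ = 124.48°.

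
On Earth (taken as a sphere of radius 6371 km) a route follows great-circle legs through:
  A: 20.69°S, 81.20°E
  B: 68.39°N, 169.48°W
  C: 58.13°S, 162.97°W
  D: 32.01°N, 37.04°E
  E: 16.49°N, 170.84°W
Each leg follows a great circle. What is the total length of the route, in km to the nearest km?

Leg A→B: central angle 2.0291 rad, distance 12927.7 km.
Leg B→C: central angle 2.2098 rad, distance 14078.3 km.
Leg C→D: central angle 2.6277 rad, distance 16741.2 km.
Leg D→E: central angle 2.1752 rad, distance 13858.0 km.
Total: 12927.7 + 14078.3 + 16741.2 + 13858.0 ≈ 57605 km.

57605 km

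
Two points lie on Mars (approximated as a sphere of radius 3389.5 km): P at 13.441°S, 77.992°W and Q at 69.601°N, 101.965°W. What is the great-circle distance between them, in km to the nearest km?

5012 km

With latitudes φ₁ = -13.441°, φ₂ = 69.601° and longitude difference Δλ = -23.973°:
cos c = sin φ₁ sin φ₂ + cos φ₁ cos φ₂ cos Δλ = (-0.2324)(0.9373) + (0.9726)(0.3486)(0.9137) = 0.09190,
so c = arccos(0.09190) = 1.47877 rad.
Distance = R·c = 3389.5 × 1.4788 ≈ 5012 km.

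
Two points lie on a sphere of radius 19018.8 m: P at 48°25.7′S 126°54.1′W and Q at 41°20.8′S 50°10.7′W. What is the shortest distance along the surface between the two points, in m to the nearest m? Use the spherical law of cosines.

17430 m

In radians: φ₁ = -0.8452, φ₂ = -0.7216, Δλ = 76.723° = 1.3391 rad.
cos c = sin φ₁ sin φ₂ + cos φ₁ cos φ₂ cos Δλ = (-0.7481)(-0.6606) + (0.6636)(0.7507)(0.2297) = 0.60862,
so c = arccos(0.60862) = 0.91647 rad.
Distance = R·c = 19018.8 × 0.9165 ≈ 17430 m.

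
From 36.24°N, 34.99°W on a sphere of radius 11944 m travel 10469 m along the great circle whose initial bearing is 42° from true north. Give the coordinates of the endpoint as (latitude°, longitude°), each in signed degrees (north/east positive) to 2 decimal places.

Angular distance δ = d/R = 10469/11944 = 0.87651 rad; initial bearing θ = 0.7330 rad.
sin φ₂ = sin φ₁ cos δ + cos φ₁ sin δ cos θ = (0.5912)(0.6398) + (0.8065)(0.7685)(0.7431) = 0.8389, so φ₂ = 57.02°.
Δλ = atan2(sin θ sin δ cos φ₁, cos δ − sin φ₁ sin φ₂) = atan2(0.4148, 0.1439) = 70.863°.
λ₂ = -34.990° + 70.863° = 35.87°.

57.02°, 35.87°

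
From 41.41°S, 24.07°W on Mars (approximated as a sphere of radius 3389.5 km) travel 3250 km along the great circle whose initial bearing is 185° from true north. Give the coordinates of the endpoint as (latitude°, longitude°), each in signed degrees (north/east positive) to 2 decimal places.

-82.54°, -170.75°

Angular distance δ = d/R = 3250/3389.5 = 0.95884 rad; initial bearing θ = 3.2289 rad.
sin φ₂ = sin φ₁ cos δ + cos φ₁ sin δ cos θ = (-0.6614)(0.5745) + (0.7500)(0.8185)(-0.9962) = -0.9915, so φ₂ = -82.54°.
Δλ = atan2(sin θ sin δ cos φ₁, cos δ − sin φ₁ sin φ₂) = atan2(-0.0535, -0.0814) = -146.675°.
λ₂ = -24.070° − 146.675° = -170.75°.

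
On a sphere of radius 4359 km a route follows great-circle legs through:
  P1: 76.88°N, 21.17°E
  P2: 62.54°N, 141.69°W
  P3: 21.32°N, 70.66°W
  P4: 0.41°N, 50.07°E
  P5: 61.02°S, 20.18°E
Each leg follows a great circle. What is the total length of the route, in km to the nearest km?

Leg P1→P2: central angle 0.7011 rad, distance 3056.0 km.
Leg P2→P3: central angle 1.0903 rad, distance 4752.4 km.
Leg P3→P4: central angle 2.0640 rad, distance 8996.8 km.
Leg P4→P5: central angle 1.1442 rad, distance 4987.5 km.
Total: 3056.0 + 4752.4 + 8996.8 + 4987.5 ≈ 21793 km.

21793 km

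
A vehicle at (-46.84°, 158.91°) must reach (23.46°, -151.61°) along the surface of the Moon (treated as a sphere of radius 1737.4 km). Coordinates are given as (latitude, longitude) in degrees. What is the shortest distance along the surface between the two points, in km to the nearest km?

In radians: φ₁ = -0.8175, φ₂ = 0.4095, Δλ = 49.480° = 0.8636 rad.
cos c = sin φ₁ sin φ₂ + cos φ₁ cos φ₂ cos Δλ = (-0.7294)(0.3981) + (0.6840)(0.9173)(0.6497) = 0.11729,
so c = arccos(0.11729) = 1.45323 rad.
Distance = R·c = 1737.4 × 1.4532 ≈ 2525 km.

2525 km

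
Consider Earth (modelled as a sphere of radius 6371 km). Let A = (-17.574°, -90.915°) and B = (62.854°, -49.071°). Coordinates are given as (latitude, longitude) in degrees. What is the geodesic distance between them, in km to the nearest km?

9655 km

With latitudes φ₁ = -17.574°, φ₂ = 62.854° and longitude difference Δλ = 41.844°:
cos c = sin φ₁ sin φ₂ + cos φ₁ cos φ₂ cos Δλ = (-0.3019)(0.8898) + (0.9533)(0.4563)(0.7450) = 0.05536,
so c = arccos(0.05536) = 1.51541 rad.
Distance = R·c = 6371 × 1.5154 ≈ 9655 km.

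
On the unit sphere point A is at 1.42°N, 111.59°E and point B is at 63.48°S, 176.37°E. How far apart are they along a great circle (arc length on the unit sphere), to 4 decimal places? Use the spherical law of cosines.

With latitudes φ₁ = 1.420°, φ₂ = -63.480° and longitude difference Δλ = 64.780°:
cos c = sin φ₁ sin φ₂ + cos φ₁ cos φ₂ cos Δλ = (0.0248)(-0.8948) + (0.9997)(0.4465)(0.4261) = 0.16802,
so c = arccos(0.16802) = 1.40197 rad.
On the unit sphere the arc length equals the central angle: 1.4020.

1.4020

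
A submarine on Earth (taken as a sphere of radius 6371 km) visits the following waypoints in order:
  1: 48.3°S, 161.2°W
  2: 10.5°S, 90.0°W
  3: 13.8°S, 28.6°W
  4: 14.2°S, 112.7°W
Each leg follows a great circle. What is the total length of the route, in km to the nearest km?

23433 km

Leg 1→2: central angle 1.2166 rad, distance 7750.8 km.
Leg 2→3: central angle 1.0466 rad, distance 6667.6 km.
Leg 3→4: central angle 1.4149 rad, distance 9014.2 km.
Total: 7750.8 + 6667.6 + 9014.2 ≈ 23433 km.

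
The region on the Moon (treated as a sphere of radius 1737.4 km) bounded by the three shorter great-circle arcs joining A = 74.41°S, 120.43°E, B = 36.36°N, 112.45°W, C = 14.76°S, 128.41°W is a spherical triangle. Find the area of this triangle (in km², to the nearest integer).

107151 km²

Side lengths (central angles): a = 0.9302, b = 1.4186, c = 2.3485 rad; semiperimeter s = 2.3487.
By l'Huilier's theorem, tan(E/4) = √[tan(s/2) tan((s−a)/2) tan((s−b)/2) tan((s−c)/2)], giving spherical excess E = 0.0355 rad.
Area = E·R² = 0.0355 × (1737.4)² ≈ 107151 km².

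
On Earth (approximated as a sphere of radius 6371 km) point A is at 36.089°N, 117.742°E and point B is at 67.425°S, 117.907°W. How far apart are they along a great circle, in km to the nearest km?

15119 km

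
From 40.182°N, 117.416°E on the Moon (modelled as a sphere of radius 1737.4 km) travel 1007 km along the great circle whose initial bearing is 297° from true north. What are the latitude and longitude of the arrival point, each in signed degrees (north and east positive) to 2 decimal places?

46.87°, 71.87°

Angular distance δ = d/R = 1007/1737.4 = 0.57960 rad; initial bearing θ = 5.1836 rad.
sin φ₂ = sin φ₁ cos δ + cos φ₁ sin δ cos θ = (0.6452)(0.8367) + (0.7640)(0.5477)(0.4540) = 0.7298, so φ₂ = 46.87°.
Δλ = atan2(sin θ sin δ cos φ₁, cos δ − sin φ₁ sin φ₂) = atan2(-0.3728, 0.3658) = -45.545°.
λ₂ = 117.416° − 45.545° = 71.87°.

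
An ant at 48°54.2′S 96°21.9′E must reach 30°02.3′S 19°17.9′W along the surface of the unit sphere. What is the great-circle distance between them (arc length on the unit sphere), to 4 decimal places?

1.4396

In radians: φ₁ = -0.8535, φ₂ = -0.5243, Δλ = -115.663° = -2.0187 rad.
Haversine: a = sin²(Δφ/2) + cos φ₁ cos φ₂ sin²(Δλ/2) = 0.0269 + (0.6573)(0.8657)(0.7165) = 0.43460.
Central angle c = 2·arcsin(√a) = 1.43963 rad.
On the unit sphere the arc length equals the central angle: 1.4396.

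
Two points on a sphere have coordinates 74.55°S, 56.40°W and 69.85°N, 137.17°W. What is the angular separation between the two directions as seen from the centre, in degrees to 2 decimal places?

Let φ₁ = -1.3011 rad, φ₂ = 1.2191 rad, and Δλ = -1.4097 rad.
cos c = sin φ₁ sin φ₂ + cos φ₁ cos φ₂ cos Δλ = (-0.9639)(0.9388) + (0.2664)(0.3445)(0.1604) = -0.89015,
so c = arccos(-0.89015) = 2.66847 rad.
So the angular separation is 152.89°.

152.89°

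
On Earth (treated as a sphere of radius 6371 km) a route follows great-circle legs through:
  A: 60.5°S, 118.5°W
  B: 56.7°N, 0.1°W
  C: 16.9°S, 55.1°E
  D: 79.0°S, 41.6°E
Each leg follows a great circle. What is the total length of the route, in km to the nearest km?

33141 km

Leg A→B: central angle 2.5983 rad, distance 16554.1 km.
Leg B→C: central angle 1.5139 rad, distance 9645.3 km.
Leg C→D: central angle 1.0895 rad, distance 6941.5 km.
Total: 16554.1 + 9645.3 + 6941.5 ≈ 33141 km.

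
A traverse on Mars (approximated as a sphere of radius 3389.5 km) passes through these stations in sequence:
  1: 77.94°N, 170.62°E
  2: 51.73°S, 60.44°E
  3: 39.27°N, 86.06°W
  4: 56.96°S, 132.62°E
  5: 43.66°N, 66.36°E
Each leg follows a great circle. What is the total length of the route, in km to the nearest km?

33261 km

Leg 1→2: central angle 2.5191 rad, distance 8538.4 km.
Leg 2→3: central angle 2.6833 rad, distance 9094.9 km.
Leg 3→4: central angle 2.6063 rad, distance 8834.1 km.
Leg 4→5: central angle 2.0042 rad, distance 6793.2 km.
Total: 8538.4 + 9094.9 + 8834.1 + 6793.2 ≈ 33261 km.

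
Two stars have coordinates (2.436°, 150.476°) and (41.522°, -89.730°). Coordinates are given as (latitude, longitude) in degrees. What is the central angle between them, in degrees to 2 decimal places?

110.09°

Let φ₁ = 0.0425 rad, φ₂ = 0.7247 rad, and Δλ = 2.0908 rad.
cos c = sin φ₁ sin φ₂ + cos φ₁ cos φ₂ cos Δλ = (0.0425)(0.6629) + (0.9991)(0.7487)(-0.4969) = -0.34350,
so c = arccos(-0.34350) = 1.92144 rad.
So the angular separation is 110.09°.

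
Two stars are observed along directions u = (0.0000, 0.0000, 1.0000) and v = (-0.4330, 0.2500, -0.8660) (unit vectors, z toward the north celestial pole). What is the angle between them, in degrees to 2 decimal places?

u·v = -0.8660; |u| = 1.0000, |v| = 1.0000.
cos θ = (u·v)/(|u||v|) = -0.8660, so θ = 150.00°.

150.00°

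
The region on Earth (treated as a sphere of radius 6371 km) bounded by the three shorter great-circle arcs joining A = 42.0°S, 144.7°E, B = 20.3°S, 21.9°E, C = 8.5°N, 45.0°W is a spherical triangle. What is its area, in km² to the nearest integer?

Side lengths (central angles): a = 1.2528, b = 2.5381, c = 1.7167 rad; semiperimeter s = 2.7538.
By l'Huilier's theorem, tan(E/4) = √[tan(s/2) tan((s−a)/2) tan((s−b)/2) tan((s−c)/2)], giving spherical excess E = 1.9859 rad.
Area = E·R² = 1.9859 × (6371)² ≈ 80605454 km².

80605454 km²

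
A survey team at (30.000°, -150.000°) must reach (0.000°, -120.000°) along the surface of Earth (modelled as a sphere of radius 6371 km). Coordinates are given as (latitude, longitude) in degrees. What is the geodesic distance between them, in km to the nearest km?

4605 km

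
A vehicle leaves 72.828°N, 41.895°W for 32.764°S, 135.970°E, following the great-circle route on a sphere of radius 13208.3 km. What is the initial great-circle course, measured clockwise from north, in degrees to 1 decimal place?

2.8°

With φ₁ = 1.2711, φ₂ = -0.5718, Δλ = 3.1043 rad, the forward-azimuth formula gives
θ = atan2( sin Δλ cos φ₂ , cos φ₁ sin φ₂ − sin φ₁ cos φ₂ cos Δλ ) = atan2(0.0313, 0.6431) = 2.79°.
So the initial bearing is 2.8°.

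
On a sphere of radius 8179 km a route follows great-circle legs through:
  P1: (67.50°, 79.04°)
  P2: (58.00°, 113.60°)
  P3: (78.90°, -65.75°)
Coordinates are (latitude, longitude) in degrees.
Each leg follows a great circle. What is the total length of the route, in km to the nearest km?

Leg P1→P2: central angle 0.3160 rad, distance 2584.2 km.
Leg P2→P3: central angle 0.7522 rad, distance 6152.5 km.
Total: 2584.2 + 6152.5 ≈ 8737 km.

8737 km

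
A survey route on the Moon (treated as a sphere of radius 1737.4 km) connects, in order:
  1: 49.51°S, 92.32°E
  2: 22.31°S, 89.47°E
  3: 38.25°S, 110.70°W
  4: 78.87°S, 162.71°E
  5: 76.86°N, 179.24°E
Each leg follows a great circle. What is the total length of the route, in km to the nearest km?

Leg 1→2: central angle 0.4764 rad, distance 827.6 km.
Leg 2→3: central angle 2.0342 rad, distance 3534.1 km.
Leg 3→4: central angle 0.9065 rad, distance 1575.0 km.
Leg 4→5: central angle 2.7224 rad, distance 4730.0 km.
Total: 827.6 + 3534.1 + 1575.0 + 4730.0 ≈ 10667 km.

10667 km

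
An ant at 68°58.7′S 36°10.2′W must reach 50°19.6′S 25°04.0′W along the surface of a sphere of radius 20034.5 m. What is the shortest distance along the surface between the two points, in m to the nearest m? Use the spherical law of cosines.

6785 m

With latitudes φ₁ = -68.978°, φ₂ = -50.327° and longitude difference Δλ = 11.103°:
cos c = sin φ₁ sin φ₂ + cos φ₁ cos φ₂ cos Δλ = (-0.9334)(-0.7697) + (0.3587)(0.6384)(0.9813) = 0.94319,
so c = arccos(0.94319) = 0.33868 rad.
Distance = R·c = 20034.5 × 0.3387 ≈ 6785 m.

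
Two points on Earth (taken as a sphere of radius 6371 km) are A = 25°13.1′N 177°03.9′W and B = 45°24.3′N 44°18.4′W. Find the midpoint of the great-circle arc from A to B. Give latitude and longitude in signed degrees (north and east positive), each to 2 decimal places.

59.51°, -126.77°

Central angle δ = 1.6990 rad. Interpolating on the sphere with fraction f = 0.5:
P = [sin((1−f)δ)·A + sin(fδ)·B] / sin δ = 0.7572·A + 0.7572·B in Cartesian coordinates,
giving P = (-0.3037, -0.4064, 0.8618), i.e. latitude 59.51°, longitude -126.77°.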